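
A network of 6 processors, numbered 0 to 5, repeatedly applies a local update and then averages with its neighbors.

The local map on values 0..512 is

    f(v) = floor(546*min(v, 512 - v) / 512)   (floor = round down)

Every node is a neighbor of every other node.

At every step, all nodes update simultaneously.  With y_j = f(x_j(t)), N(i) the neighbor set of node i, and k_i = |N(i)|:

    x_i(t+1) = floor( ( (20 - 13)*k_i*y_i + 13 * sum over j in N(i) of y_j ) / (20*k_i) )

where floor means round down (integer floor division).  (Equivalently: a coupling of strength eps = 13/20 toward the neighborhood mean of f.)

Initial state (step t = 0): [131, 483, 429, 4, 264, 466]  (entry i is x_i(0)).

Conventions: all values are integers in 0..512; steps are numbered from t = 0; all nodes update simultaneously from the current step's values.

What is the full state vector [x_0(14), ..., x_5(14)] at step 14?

Simulating step by step:
t=0: [131, 483, 429, 4, 264, 466]
t=1: [105, 81, 93, 75, 132, 85]
t=2: [103, 97, 100, 96, 109, 98]
t=3: [107, 105, 106, 105, 108, 106]
t=4: [113, 112, 112, 112, 113, 112]
t=5: [119, 119, 119, 119, 119, 119]
t=6: [126, 126, 126, 126, 126, 126]
t=7: [134, 134, 134, 134, 134, 134]
t=8: [142, 142, 142, 142, 142, 142]
t=9: [151, 151, 151, 151, 151, 151]
t=10: [161, 161, 161, 161, 161, 161]
t=11: [171, 171, 171, 171, 171, 171]
t=12: [182, 182, 182, 182, 182, 182]
t=13: [194, 194, 194, 194, 194, 194]
t=14: [206, 206, 206, 206, 206, 206]

Answer: [206, 206, 206, 206, 206, 206]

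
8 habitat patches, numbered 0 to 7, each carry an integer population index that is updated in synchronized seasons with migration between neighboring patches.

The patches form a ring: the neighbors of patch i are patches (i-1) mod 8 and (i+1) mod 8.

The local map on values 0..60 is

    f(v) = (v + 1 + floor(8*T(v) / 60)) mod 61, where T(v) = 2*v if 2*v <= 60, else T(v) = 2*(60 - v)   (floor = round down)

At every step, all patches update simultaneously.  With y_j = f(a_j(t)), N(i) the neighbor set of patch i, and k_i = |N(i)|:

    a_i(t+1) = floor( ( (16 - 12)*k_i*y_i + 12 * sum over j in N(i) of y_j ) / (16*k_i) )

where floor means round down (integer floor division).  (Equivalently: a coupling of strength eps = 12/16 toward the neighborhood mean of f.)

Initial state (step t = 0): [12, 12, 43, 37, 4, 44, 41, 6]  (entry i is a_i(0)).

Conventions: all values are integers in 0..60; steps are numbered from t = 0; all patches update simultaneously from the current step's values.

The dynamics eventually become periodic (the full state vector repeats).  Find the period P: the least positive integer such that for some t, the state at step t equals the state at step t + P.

Answer: 21
Key observation: The state at step 9, [58, 58, 58, 58, 58, 58, 58, 58], reappears at step 30 — and no state repeats earlier — so the cycle the system enters has period 21.

Derivation:
t=0: [12, 12, 43, 37, 4, 44, 41, 6]
t=1: [13, 28, 34, 31, 36, 32, 33, 25]
t=2: [29, 30, 38, 41, 40, 41, 37, 29]
t=3: [37, 40, 43, 45, 46, 45, 42, 39]
t=4: [45, 46, 48, 49, 50, 48, 47, 45]
t=5: [50, 50, 51, 52, 52, 52, 51, 50]
t=6: [53, 53, 54, 54, 55, 54, 54, 53]
t=7: [55, 55, 55, 56, 56, 56, 55, 55]
t=8: [57, 57, 57, 57, 58, 57, 57, 57]
t=9: [58, 58, 58, 58, 58, 58, 58, 58]
t=10: [59, 59, 59, 59, 59, 59, 59, 59]
t=11: [60, 60, 60, 60, 60, 60, 60, 60]
t=12: [0, 0, 0, 0, 0, 0, 0, 0]
t=13: [1, 1, 1, 1, 1, 1, 1, 1]
t=14: [2, 2, 2, 2, 2, 2, 2, 2]
t=15: [3, 3, 3, 3, 3, 3, 3, 3]
t=16: [4, 4, 4, 4, 4, 4, 4, 4]
t=17: [6, 6, 6, 6, 6, 6, 6, 6]
t=18: [8, 8, 8, 8, 8, 8, 8, 8]
t=19: [11, 11, 11, 11, 11, 11, 11, 11]
t=20: [14, 14, 14, 14, 14, 14, 14, 14]
t=21: [18, 18, 18, 18, 18, 18, 18, 18]
t=22: [23, 23, 23, 23, 23, 23, 23, 23]
t=23: [30, 30, 30, 30, 30, 30, 30, 30]
t=24: [39, 39, 39, 39, 39, 39, 39, 39]
t=25: [45, 45, 45, 45, 45, 45, 45, 45]
t=26: [50, 50, 50, 50, 50, 50, 50, 50]
t=27: [53, 53, 53, 53, 53, 53, 53, 53]
t=28: [55, 55, 55, 55, 55, 55, 55, 55]
t=29: [57, 57, 57, 57, 57, 57, 57, 57]
t=30: [58, 58, 58, 58, 58, 58, 58, 58]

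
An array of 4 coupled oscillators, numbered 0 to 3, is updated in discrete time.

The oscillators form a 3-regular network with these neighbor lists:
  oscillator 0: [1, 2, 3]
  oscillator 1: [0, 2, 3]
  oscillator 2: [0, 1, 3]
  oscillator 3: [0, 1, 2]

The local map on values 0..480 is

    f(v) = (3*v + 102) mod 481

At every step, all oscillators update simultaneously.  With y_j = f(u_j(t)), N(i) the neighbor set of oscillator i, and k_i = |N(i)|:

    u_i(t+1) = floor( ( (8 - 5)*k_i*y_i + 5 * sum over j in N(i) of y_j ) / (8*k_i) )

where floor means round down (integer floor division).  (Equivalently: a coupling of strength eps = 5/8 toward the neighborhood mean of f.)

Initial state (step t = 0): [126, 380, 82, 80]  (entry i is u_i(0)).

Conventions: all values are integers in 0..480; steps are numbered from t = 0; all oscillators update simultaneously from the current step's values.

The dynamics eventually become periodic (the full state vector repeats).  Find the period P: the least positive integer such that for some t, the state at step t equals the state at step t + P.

Answer: 18
Key observation: The state at step 6, [269, 268, 269, 269], reappears at step 24 — and no state repeats earlier — so the cycle the system enters has period 18.

Derivation:
t=0: [126, 380, 82, 80]
t=1: [382, 348, 360, 359]
t=2: [236, 219, 225, 225]
t=3: [304, 296, 299, 299]
t=4: [40, 36, 38, 38]
t=5: [217, 215, 216, 216]
t=6: [269, 268, 269, 269]
t=7: [427, 426, 427, 427]
t=8: [420, 419, 420, 420]
t=9: [399, 398, 399, 399]
t=10: [336, 335, 336, 336]
t=11: [147, 146, 147, 147]
t=12: [61, 60, 61, 61]
t=13: [284, 283, 284, 284]
t=14: [472, 471, 472, 472]
t=15: [74, 73, 74, 74]
t=16: [323, 322, 323, 323]
t=17: [108, 107, 108, 108]
t=18: [425, 424, 425, 425]
t=19: [414, 413, 414, 414]
t=20: [381, 380, 381, 381]
t=21: [282, 281, 282, 282]
t=22: [466, 465, 466, 466]
t=23: [56, 55, 56, 56]
t=24: [269, 268, 269, 269]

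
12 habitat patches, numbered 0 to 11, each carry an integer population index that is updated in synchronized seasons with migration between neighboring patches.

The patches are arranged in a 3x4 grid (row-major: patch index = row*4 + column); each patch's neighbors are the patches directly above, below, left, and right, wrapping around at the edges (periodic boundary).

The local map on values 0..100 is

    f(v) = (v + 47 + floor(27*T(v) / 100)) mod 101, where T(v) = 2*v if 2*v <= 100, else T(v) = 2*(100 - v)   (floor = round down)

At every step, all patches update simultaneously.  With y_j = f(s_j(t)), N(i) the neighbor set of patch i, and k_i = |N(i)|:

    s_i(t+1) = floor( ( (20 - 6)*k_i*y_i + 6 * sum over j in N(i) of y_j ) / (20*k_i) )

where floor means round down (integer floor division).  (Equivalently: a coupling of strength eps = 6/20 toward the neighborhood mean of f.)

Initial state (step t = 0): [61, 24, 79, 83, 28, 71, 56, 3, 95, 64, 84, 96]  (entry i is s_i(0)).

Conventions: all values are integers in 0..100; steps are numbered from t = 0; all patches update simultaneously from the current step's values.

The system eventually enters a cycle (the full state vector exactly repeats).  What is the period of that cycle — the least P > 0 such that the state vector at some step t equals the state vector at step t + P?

Simulating step by step:
t=0: [61, 24, 79, 83, 28, 71, 56, 3, 95, 64, 84, 96]
t=1: [38, 67, 39, 38, 74, 39, 29, 50, 44, 35, 36, 43]
t=2: [8, 29, 13, 6, 27, 23, 66, 26, 20, 73, 16, 11]
t=3: [64, 81, 65, 59, 84, 75, 44, 78, 72, 47, 64, 65]
t=4: [30, 34, 28, 28, 36, 31, 18, 32, 31, 22, 26, 29]
t=5: [86, 96, 89, 90, 28, 84, 79, 86, 85, 84, 86, 91]
t=6: [43, 42, 40, 40, 74, 42, 36, 42, 42, 38, 38, 40]
t=7: [12, 9, 6, 7, 26, 10, 3, 10, 11, 5, 4, 7]
t=8: [65, 59, 55, 57, 79, 62, 53, 62, 63, 55, 53, 57]
t=9: [29, 26, 25, 26, 33, 28, 24, 28, 28, 25, 24, 26]
t=10: [90, 87, 85, 87, 94, 89, 84, 89, 90, 85, 83, 87]
t=11: [41, 39, 39, 40, 42, 40, 38, 40, 40, 39, 38, 39]
t=12: [8, 6, 5, 7, 9, 6, 4, 6, 7, 6, 4, 6]
t=13: [58, 56, 54, 56, 59, 56, 53, 56, 57, 55, 53, 55]
t=14: [25, 25, 24, 25, 26, 25, 24, 25, 25, 25, 24, 25]
t=15: [85, 84, 83, 84, 86, 85, 83, 85, 85, 84, 83, 84]
t=16: [38, 38, 38, 38, 39, 38, 38, 38, 38, 38, 38, 38]
t=17: [4, 4, 4, 4, 5, 4, 4, 4, 4, 4, 4, 4]
t=18: [53, 53, 53, 53, 53, 53, 53, 53, 53, 53, 53, 53]
t=19: [24, 24, 24, 24, 24, 24, 24, 24, 24, 24, 24, 24]
t=20: [83, 83, 83, 83, 83, 83, 83, 83, 83, 83, 83, 83]
t=21: [38, 38, 38, 38, 38, 38, 38, 38, 38, 38, 38, 38]
t=22: [4, 4, 4, 4, 4, 4, 4, 4, 4, 4, 4, 4]
t=23: [53, 53, 53, 53, 53, 53, 53, 53, 53, 53, 53, 53]

Answer: 5
Key observation: The state at step 18, [53, 53, 53, 53, 53, 53, 53, 53, 53, 53, 53, 53], reappears at step 23 — and no state repeats earlier — so the cycle the system enters has period 5.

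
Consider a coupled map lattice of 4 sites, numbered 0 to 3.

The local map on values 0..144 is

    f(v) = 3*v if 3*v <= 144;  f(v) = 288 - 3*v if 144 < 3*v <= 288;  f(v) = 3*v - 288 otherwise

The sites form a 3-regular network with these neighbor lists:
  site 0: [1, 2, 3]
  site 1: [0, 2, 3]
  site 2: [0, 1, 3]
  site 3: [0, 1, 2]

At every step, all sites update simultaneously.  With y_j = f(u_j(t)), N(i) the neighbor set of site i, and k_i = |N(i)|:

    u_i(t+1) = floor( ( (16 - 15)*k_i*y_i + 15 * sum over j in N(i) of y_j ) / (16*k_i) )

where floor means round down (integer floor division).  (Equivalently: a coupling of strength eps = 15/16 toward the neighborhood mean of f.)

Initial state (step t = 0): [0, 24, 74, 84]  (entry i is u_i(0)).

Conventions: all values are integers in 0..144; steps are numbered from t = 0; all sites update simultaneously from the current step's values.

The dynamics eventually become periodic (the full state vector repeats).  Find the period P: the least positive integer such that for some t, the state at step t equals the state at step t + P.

Simulating step by step:
t=0: [0, 24, 74, 84]
t=1: [54, 36, 37, 45]
t=2: [118, 123, 122, 116]
t=3: [72, 68, 69, 74]
t=4: [76, 73, 74, 78]
t=5: [62, 60, 61, 64]
t=6: [102, 101, 102, 104]
t=7: [18, 19, 18, 17]
t=8: [54, 53, 54, 54]
t=9: [126, 126, 126, 126]
t=10: [90, 90, 90, 90]
t=11: [18, 18, 18, 18]
t=12: [54, 54, 54, 54]
t=13: [126, 126, 126, 126]

Answer: 4
Key observation: The state at step 9, [126, 126, 126, 126], reappears at step 13 — and no state repeats earlier — so the cycle the system enters has period 4.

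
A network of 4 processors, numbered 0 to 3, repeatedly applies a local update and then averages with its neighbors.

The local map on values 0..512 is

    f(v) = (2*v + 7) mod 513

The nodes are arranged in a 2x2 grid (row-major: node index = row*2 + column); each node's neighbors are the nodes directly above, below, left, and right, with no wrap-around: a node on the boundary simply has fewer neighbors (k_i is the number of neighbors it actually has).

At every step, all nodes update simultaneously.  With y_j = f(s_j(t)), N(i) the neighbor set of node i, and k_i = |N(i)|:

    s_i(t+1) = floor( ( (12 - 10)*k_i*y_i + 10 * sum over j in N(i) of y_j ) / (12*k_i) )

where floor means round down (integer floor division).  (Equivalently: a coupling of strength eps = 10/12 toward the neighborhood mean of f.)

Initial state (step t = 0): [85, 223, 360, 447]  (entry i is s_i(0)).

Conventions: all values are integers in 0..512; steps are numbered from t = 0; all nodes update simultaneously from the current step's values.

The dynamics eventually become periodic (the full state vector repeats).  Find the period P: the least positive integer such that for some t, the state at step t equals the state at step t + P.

Simulating step by step:
t=0: [85, 223, 360, 447]
t=1: [307, 310, 271, 342]
t=2: [80, 138, 125, 92]
t=3: [252, 196, 192, 256]
t=4: [414, 281, 280, 330]
t=5: [99, 207, 207, 71]
t=6: [385, 217, 217, 375]
t=7: [411, 285, 285, 408]
t=8: [106, 271, 271, 105]
t=9: [66, 187, 187, 66]
t=10: [340, 179, 179, 340]
t=11: [333, 205, 205, 333]
t=12: [374, 202, 202, 374]
t=13: [382, 270, 270, 382]
t=14: [71, 220, 220, 71]
t=15: [397, 198, 198, 397]
t=16: [383, 307, 307, 383]
t=17: [133, 234, 234, 133]
t=18: [441, 306, 306, 441]
t=19: [151, 331, 331, 151]
t=20: [181, 283, 283, 181]
t=21: [111, 317, 317, 111]
t=22: [144, 212, 212, 144]
t=23: [408, 317, 317, 408]
t=24: [158, 279, 279, 158]
t=25: [97, 277, 277, 97]
t=26: [73, 175, 175, 73]
t=27: [323, 187, 187, 323]
t=28: [340, 180, 180, 340]
t=29: [334, 206, 206, 334]
t=30: [376, 204, 204, 376]
t=31: [386, 274, 274, 386]
t=32: [79, 228, 228, 79]
t=33: [413, 214, 214, 413]
t=34: [415, 339, 339, 415]
t=35: [197, 298, 298, 197]
t=36: [141, 349, 349, 141]
t=37: [208, 272, 272, 208]
t=38: [102, 358, 358, 102]
t=39: [210, 210, 210, 210]
t=40: [427, 427, 427, 427]
t=41: [348, 348, 348, 348]
t=42: [190, 190, 190, 190]
t=43: [387, 387, 387, 387]
t=44: [268, 268, 268, 268]
t=45: [30, 30, 30, 30]
t=46: [67, 67, 67, 67]
t=47: [141, 141, 141, 141]
t=48: [289, 289, 289, 289]
t=49: [72, 72, 72, 72]
t=50: [151, 151, 151, 151]
t=51: [309, 309, 309, 309]
t=52: [112, 112, 112, 112]
t=53: [231, 231, 231, 231]
t=54: [469, 469, 469, 469]
t=55: [432, 432, 432, 432]
t=56: [358, 358, 358, 358]
t=57: [210, 210, 210, 210]

Answer: 18
Key observation: The state at step 39, [210, 210, 210, 210], reappears at step 57 — and no state repeats earlier — so the cycle the system enters has period 18.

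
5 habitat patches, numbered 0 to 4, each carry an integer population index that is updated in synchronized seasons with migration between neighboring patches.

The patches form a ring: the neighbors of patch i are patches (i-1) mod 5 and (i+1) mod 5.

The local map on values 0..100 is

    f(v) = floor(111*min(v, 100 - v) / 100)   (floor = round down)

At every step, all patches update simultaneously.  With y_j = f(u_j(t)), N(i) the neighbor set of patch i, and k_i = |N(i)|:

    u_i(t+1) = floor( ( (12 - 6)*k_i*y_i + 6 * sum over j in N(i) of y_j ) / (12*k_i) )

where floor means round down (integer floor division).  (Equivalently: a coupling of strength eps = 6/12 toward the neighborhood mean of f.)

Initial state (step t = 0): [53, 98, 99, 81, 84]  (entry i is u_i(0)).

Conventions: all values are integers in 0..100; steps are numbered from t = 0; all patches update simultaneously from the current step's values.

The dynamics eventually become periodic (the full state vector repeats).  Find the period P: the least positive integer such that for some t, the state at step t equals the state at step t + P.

Answer: 2
Key observation: The state at step 15, [52, 52, 52, 52, 52], reappears at step 17 — and no state repeats earlier — so the cycle the system enters has period 2.

Derivation:
t=0: [53, 98, 99, 81, 84]
t=1: [30, 14, 6, 15, 26]
t=2: [27, 17, 10, 16, 26]
t=3: [26, 19, 14, 18, 25]
t=4: [26, 21, 17, 20, 25]
t=5: [26, 23, 20, 22, 26]
t=6: [27, 25, 23, 24, 27]
t=7: [28, 27, 25, 26, 28]
t=8: [30, 29, 27, 28, 30]
t=9: [32, 31, 30, 31, 32]
t=10: [34, 34, 33, 34, 34]
t=11: [37, 36, 36, 36, 37]
t=12: [40, 39, 39, 39, 40]
t=13: [43, 43, 43, 43, 43]
t=14: [47, 47, 47, 47, 47]
t=15: [52, 52, 52, 52, 52]
t=16: [53, 53, 53, 53, 53]
t=17: [52, 52, 52, 52, 52]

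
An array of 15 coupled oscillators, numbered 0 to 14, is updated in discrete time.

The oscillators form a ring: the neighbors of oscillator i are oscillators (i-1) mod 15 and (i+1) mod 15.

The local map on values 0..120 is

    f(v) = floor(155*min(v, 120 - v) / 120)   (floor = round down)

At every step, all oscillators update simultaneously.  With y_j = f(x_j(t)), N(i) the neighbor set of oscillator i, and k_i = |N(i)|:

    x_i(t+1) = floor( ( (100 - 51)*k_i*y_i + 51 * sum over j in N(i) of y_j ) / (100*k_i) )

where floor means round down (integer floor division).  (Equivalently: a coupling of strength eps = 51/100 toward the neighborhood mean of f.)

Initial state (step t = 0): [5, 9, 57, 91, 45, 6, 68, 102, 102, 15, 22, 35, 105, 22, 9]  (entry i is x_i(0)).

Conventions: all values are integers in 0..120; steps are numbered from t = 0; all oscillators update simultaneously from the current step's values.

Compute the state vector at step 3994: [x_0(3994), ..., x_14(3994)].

Simulating step by step:
t=0: [5, 9, 57, 91, 45, 6, 68, 102, 102, 15, 22, 35, 105, 22, 9]
t=1: [8, 25, 48, 51, 39, 35, 40, 34, 21, 22, 30, 34, 27, 21, 14]
t=2: [17, 34, 55, 60, 52, 47, 47, 40, 31, 30, 36, 39, 34, 26, 18]
t=3: [27, 44, 65, 72, 67, 61, 57, 50, 42, 40, 44, 47, 42, 33, 25]
t=4: [39, 54, 64, 65, 68, 73, 71, 63, 55, 53, 55, 57, 52, 42, 35]
t=5: [53, 64, 70, 70, 66, 62, 64, 69, 70, 69, 70, 70, 65, 55, 48]
t=6: [67, 68, 66, 65, 69, 72, 70, 66, 64, 64, 64, 65, 69, 68, 65]
t=7: [68, 67, 69, 68, 65, 63, 64, 68, 71, 72, 71, 69, 67, 67, 69]
t=8: [66, 66, 66, 67, 70, 72, 70, 67, 63, 62, 63, 65, 67, 67, 66]
t=9: [69, 69, 68, 67, 64, 63, 64, 68, 71, 73, 72, 70, 68, 68, 68]
t=10: [65, 65, 66, 68, 71, 72, 70, 67, 63, 61, 62, 64, 66, 67, 66]
t=11: [70, 70, 69, 66, 63, 62, 64, 68, 72, 74, 74, 71, 69, 68, 69]
t=12: [64, 64, 65, 69, 72, 73, 71, 67, 62, 59, 60, 62, 65, 65, 65]
t=13: [71, 71, 69, 65, 62, 61, 63, 68, 72, 75, 75, 74, 71, 71, 71]
t=14: [63, 63, 66, 70, 73, 74, 72, 67, 62, 59, 58, 59, 61, 63, 63]
t=15: [73, 71, 68, 64, 60, 60, 62, 68, 72, 74, 75, 75, 75, 73, 73]
t=16: [60, 63, 67, 72, 75, 76, 72, 67, 62, 59, 58, 58, 58, 59, 60]
t=17: [75, 72, 67, 62, 58, 58, 62, 68, 72, 74, 74, 74, 74, 75, 76]
t=18: [58, 62, 68, 72, 74, 74, 72, 67, 62, 59, 59, 59, 58, 57, 57]
t=19: [73, 72, 67, 62, 59, 59, 62, 68, 72, 75, 76, 75, 74, 73, 73]
t=20: [60, 63, 68, 72, 75, 75, 72, 67, 62, 58, 57, 57, 59, 59, 60]
t=21: [75, 72, 67, 62, 59, 59, 62, 68, 72, 73, 73, 73, 75, 76, 76]
t=22: [58, 62, 68, 72, 75, 75, 72, 67, 62, 60, 60, 59, 58, 56, 56]
t=23: [73, 72, 67, 62, 59, 59, 62, 68, 73, 76, 76, 75, 74, 72, 72]
t=24: [61, 63, 68, 72, 75, 75, 72, 67, 60, 57, 56, 57, 59, 61, 61]
t=25: [75, 72, 67, 62, 59, 59, 62, 68, 73, 73, 72, 73, 75, 76, 76]
t=26: [58, 62, 68, 72, 75, 75, 72, 67, 61, 60, 60, 60, 58, 56, 56]
t=27: [73, 72, 67, 62, 59, 59, 62, 68, 74, 76, 77, 76, 74, 72, 72]
t=28: [61, 63, 68, 72, 75, 75, 72, 66, 60, 56, 55, 56, 59, 61, 61]
t=29: [75, 72, 67, 62, 59, 59, 62, 69, 73, 73, 71, 72, 74, 76, 76]
t=30: [58, 62, 68, 72, 75, 75, 72, 66, 61, 60, 61, 61, 59, 56, 56]
t=31: [73, 72, 67, 62, 59, 59, 62, 69, 74, 76, 76, 76, 74, 73, 72]
t=32: [61, 63, 68, 72, 75, 75, 72, 65, 59, 56, 56, 56, 58, 60, 60]
t=33: [75, 72, 67, 62, 59, 59, 63, 69, 73, 73, 72, 72, 74, 76, 76]
t=34: [58, 62, 68, 72, 75, 75, 71, 65, 61, 60, 61, 61, 59, 56, 56]
t=35: [73, 72, 67, 62, 59, 59, 63, 70, 74, 76, 76, 76, 74, 73, 72]
t=36: [61, 63, 68, 72, 75, 75, 71, 65, 59, 56, 56, 56, 58, 60, 60]
t=37: [75, 72, 67, 62, 59, 59, 63, 70, 73, 73, 72, 72, 74, 76, 76]
t=38: [58, 62, 68, 72, 75, 75, 71, 65, 61, 60, 61, 61, 59, 56, 56]

Answer: [58, 62, 68, 72, 75, 75, 71, 65, 61, 60, 61, 61, 59, 56, 56]
Key observation: The state at step 34, [58, 62, 68, 72, 75, 75, 71, 65, 61, 60, 61, 61, 59, 56, 56], reappears at step 38: the system is in a cycle of period 4 from step 34 on.  Therefore the state at step 3994 equals the state at step 34 + ((3994 - 34) mod 4) = 34, which is [58, 62, 68, 72, 75, 75, 71, 65, 61, 60, 61, 61, 59, 56, 56].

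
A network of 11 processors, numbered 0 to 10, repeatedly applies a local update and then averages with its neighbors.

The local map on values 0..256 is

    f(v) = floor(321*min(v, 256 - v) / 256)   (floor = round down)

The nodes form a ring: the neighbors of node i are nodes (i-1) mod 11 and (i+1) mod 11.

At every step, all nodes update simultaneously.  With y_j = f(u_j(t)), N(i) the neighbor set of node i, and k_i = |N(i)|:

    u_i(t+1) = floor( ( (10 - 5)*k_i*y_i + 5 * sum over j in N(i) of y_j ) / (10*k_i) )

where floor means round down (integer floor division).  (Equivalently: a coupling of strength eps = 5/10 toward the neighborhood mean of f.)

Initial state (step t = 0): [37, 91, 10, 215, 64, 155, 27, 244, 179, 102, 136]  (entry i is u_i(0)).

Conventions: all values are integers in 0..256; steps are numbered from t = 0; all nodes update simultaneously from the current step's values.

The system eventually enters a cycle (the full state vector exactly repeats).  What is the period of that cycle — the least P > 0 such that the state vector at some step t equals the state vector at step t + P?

Simulating step by step:
t=0: [37, 91, 10, 215, 64, 155, 27, 244, 179, 102, 136]
t=1: [89, 71, 47, 48, 84, 91, 51, 39, 83, 125, 118]
t=2: [114, 86, 66, 70, 96, 99, 72, 65, 103, 140, 140]
t=3: [134, 109, 89, 94, 112, 114, 96, 95, 121, 141, 144]
t=4: [145, 133, 118, 121, 134, 136, 125, 127, 141, 144, 144]
t=5: [143, 148, 149, 150, 151, 152, 155, 154, 146, 141, 139]
t=6: [140, 136, 133, 132, 131, 129, 127, 129, 136, 142, 144]
t=7: [145, 149, 153, 155, 156, 158, 159, 156, 150, 143, 141]
t=8: [139, 134, 129, 126, 124, 122, 122, 125, 132, 139, 142]
t=9: [146, 152, 156, 157, 154, 152, 153, 154, 153, 147, 144]
t=10: [136, 130, 126, 125, 127, 129, 128, 128, 130, 135, 138]
t=11: [151, 155, 156, 157, 158, 159, 159, 159, 156, 151, 148]
t=12: [130, 127, 125, 123, 122, 121, 121, 122, 125, 130, 133]
t=13: [156, 157, 156, 154, 152, 151, 151, 152, 155, 156, 155]
t=14: [125, 124, 125, 127, 129, 130, 130, 129, 126, 125, 125]
t=15: [155, 155, 156, 158, 158, 157, 157, 158, 157, 156, 156]
t=16: [125, 125, 124, 122, 122, 123, 123, 123, 123, 124, 125]
t=17: [156, 155, 154, 152, 152, 153, 154, 154, 154, 155, 155]
t=18: [125, 126, 127, 129, 129, 128, 127, 127, 126, 126, 125]
t=19: [156, 157, 158, 159, 159, 159, 159, 158, 157, 156, 156]
t=20: [124, 123, 122, 121, 121, 121, 121, 122, 123, 124, 125]
t=21: [155, 153, 152, 151, 151, 151, 151, 152, 153, 155, 155]
t=22: [126, 128, 130, 130, 131, 131, 130, 130, 128, 126, 126]
t=23: [157, 158, 157, 156, 156, 156, 156, 157, 158, 157, 157]
t=24: [123, 123, 123, 124, 125, 125, 124, 123, 123, 123, 124]
t=25: [154, 154, 154, 155, 155, 155, 155, 154, 154, 154, 154]
t=26: [127, 127, 126, 126, 126, 126, 126, 126, 127, 127, 127]
t=27: [159, 158, 157, 157, 157, 157, 157, 157, 158, 159, 159]
t=28: [121, 122, 123, 124, 124, 124, 124, 123, 122, 121, 121]
t=29: [151, 152, 153, 154, 155, 155, 154, 153, 152, 151, 151]
t=30: [130, 130, 128, 127, 126, 126, 127, 128, 130, 130, 131]
t=31: [156, 157, 159, 158, 157, 157, 158, 159, 157, 156, 156]
t=32: [124, 123, 122, 122, 123, 123, 122, 122, 123, 124, 125]
t=33: [155, 153, 152, 152, 153, 153, 152, 152, 153, 155, 155]
t=34: [126, 128, 129, 129, 129, 129, 129, 129, 128, 126, 126]
t=35: [157, 159, 159, 159, 159, 159, 159, 159, 159, 157, 157]
t=36: [123, 121, 121, 121, 121, 121, 121, 121, 121, 123, 124]
t=37: [153, 151, 151, 151, 151, 151, 151, 151, 151, 153, 154]
t=38: [129, 130, 131, 131, 131, 131, 131, 131, 130, 129, 128]
t=39: [158, 157, 156, 156, 156, 156, 156, 156, 157, 158, 159]
t=40: [122, 123, 124, 125, 125, 125, 125, 124, 123, 122, 121]
t=41: [152, 153, 155, 155, 156, 156, 155, 155, 153, 152, 151]
t=42: [130, 128, 126, 125, 125, 125, 125, 126, 128, 130, 130]
t=43: [157, 158, 157, 156, 156, 156, 156, 157, 158, 157, 157]

Answer: 20
Key observation: The state at step 23, [157, 158, 157, 156, 156, 156, 156, 157, 158, 157, 157], reappears at step 43 — and no state repeats earlier — so the cycle the system enters has period 20.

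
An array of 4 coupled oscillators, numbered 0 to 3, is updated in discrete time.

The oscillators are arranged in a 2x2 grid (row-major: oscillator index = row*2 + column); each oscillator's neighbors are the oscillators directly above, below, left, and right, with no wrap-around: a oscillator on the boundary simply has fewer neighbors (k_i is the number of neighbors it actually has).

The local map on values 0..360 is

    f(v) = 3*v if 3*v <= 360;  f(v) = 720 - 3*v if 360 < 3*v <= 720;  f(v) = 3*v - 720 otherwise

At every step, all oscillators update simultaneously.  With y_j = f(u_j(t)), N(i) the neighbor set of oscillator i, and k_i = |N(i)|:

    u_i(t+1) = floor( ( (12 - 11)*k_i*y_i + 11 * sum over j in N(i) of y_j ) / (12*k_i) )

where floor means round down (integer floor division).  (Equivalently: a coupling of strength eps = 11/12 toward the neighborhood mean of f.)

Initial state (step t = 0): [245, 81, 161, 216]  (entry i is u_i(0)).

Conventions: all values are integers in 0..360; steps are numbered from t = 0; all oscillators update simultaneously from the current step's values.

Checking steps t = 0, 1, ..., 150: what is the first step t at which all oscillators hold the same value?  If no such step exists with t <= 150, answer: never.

Simulating step by step:
t=0: [245, 81, 161, 216]  (not all equal)
t=1: [221, 60, 59, 226]  (not all equal)
t=2: [168, 60, 60, 167]  (not all equal)
t=3: [183, 214, 214, 183]  (not all equal)
t=4: [85, 163, 163, 85]  (not all equal)
t=5: [233, 253, 253, 233]  (not all equal)
t=6: [37, 22, 22, 37]  (not all equal)
t=7: [69, 107, 107, 69]  (not all equal)
t=8: [311, 216, 216, 311]  (not all equal)
t=9: [83, 201, 201, 83]  (not all equal)
t=10: [128, 238, 238, 128]  (not all equal)
t=11: [33, 308, 308, 33]  (not all equal)
t=12: [195, 107, 107, 195]  (not all equal)
t=13: [305, 150, 150, 305]  (not all equal)
t=14: [263, 201, 201, 263]  (not all equal)
t=15: [113, 73, 73, 113]  (not all equal)
t=16: [229, 329, 329, 229]  (not all equal)
t=17: [247, 52, 52, 247]  (not all equal)
t=18: [144, 32, 32, 144]  (not all equal)
t=19: [112, 272, 272, 112]  (not all equal)
t=20: [116, 316, 316, 116]  (not all equal)
t=21: [238, 338, 338, 238]  (not all equal)
t=22: [270, 30, 30, 270]  (not all equal)
t=23: [90, 90, 90, 90]  (all equal)

Answer: 23
Key observation: Synchronization is absorbing here: once all oscillators are equal they stay equal, and step 23 is the first all-equal step.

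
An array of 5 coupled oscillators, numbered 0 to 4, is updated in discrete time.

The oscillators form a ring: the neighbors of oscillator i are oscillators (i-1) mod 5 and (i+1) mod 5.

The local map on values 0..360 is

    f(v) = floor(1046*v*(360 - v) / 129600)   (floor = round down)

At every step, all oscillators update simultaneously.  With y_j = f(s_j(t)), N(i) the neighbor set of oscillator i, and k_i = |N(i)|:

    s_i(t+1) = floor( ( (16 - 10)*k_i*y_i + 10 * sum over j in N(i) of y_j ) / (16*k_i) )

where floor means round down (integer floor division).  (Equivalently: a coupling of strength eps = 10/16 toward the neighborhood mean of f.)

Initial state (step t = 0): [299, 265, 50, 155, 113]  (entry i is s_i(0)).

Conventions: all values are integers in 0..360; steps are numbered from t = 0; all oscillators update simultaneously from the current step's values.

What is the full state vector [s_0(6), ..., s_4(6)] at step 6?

Answer: [249, 249, 249, 249, 249]

Derivation:
t=0: [299, 265, 50, 155, 113]
t=1: [188, 161, 190, 205, 210]
t=2: [257, 259, 258, 256, 256]
t=3: [212, 211, 212, 213, 213]
t=4: [252, 253, 252, 252, 252]
t=5: [218, 218, 218, 219, 219]
t=6: [249, 249, 249, 249, 249]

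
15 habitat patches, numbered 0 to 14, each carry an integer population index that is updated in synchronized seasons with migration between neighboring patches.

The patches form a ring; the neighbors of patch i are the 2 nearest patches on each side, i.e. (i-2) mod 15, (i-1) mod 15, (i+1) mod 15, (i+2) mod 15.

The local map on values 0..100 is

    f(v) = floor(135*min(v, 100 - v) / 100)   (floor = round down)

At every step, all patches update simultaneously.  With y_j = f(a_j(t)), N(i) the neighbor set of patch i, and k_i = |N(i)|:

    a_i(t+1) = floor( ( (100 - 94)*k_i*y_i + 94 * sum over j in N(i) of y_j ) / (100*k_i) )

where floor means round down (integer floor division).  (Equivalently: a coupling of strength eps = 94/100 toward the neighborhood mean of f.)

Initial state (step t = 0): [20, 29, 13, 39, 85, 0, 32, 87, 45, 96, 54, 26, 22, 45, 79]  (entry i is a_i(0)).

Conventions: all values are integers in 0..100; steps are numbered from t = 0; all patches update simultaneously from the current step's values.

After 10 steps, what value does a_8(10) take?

Simulating step by step:
t=0: [20, 29, 13, 39, 85, 0, 32, 87, 45, 96, 54, 26, 22, 45, 79]
t=1: [35, 31, 33, 20, 27, 31, 25, 26, 33, 41, 34, 38, 45, 31, 38]
t=2: [44, 42, 38, 39, 36, 33, 38, 42, 42, 44, 52, 50, 47, 51, 47]
t=3: [59, 56, 53, 49, 49, 51, 51, 52, 57, 60, 61, 63, 64, 63, 61]
t=4: [55, 59, 61, 63, 65, 65, 63, 61, 58, 55, 52, 50, 50, 50, 52]
t=5: [59, 56, 52, 50, 49, 49, 50, 52, 56, 59, 62, 64, 65, 64, 62]
t=6: [55, 59, 61, 63, 66, 66, 63, 61, 59, 55, 52, 50, 49, 50, 52]
t=7: [59, 56, 52, 49, 48, 48, 49, 52, 56, 59, 62, 64, 65, 64, 62]
t=8: [55, 59, 61, 62, 64, 64, 62, 61, 59, 55, 52, 50, 49, 50, 52]
t=9: [59, 56, 53, 50, 50, 50, 50, 53, 56, 59, 62, 64, 65, 64, 62]
t=10: [55, 59, 62, 64, 66, 66, 64, 62, 59, 55, 52, 50, 49, 50, 52]

Answer: a_8(10) = 59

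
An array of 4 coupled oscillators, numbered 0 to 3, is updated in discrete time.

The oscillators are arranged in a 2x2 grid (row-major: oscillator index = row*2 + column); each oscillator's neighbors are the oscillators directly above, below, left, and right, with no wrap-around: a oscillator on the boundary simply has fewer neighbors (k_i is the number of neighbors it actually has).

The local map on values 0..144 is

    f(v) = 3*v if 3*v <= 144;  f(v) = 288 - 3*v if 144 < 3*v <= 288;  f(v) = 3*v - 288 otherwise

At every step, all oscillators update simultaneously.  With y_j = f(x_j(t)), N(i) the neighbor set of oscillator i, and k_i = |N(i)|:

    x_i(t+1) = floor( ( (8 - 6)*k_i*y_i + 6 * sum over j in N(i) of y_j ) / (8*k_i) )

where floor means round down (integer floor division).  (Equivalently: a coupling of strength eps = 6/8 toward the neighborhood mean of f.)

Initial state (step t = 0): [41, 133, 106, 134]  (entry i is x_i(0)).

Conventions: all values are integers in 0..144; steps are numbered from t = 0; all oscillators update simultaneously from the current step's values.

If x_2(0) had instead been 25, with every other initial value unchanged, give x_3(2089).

Simulating step by step:
t=0: [41, 133, 25, 134]
t=1: [100, 116, 107, 98]
t=2: [37, 21, 15, 36]
t=3: [68, 97, 93, 67]
t=4: [25, 64, 66, 26]
t=5: [88, 81, 79, 89]
t=6: [42, 28, 29, 41]
t=7: [95, 114, 115, 94]
t=8: [42, 16, 17, 43]
t=9: [68, 107, 108, 69]
t=10: [46, 70, 70, 46]
t=11: [93, 123, 123, 93]
t=12: [63, 27, 27, 63]
t=13: [85, 94, 94, 85]
t=14: [12, 26, 26, 12]
t=15: [67, 46, 46, 67]
t=16: [125, 99, 99, 125]
t=17: [28, 67, 67, 28]
t=18: [86, 84, 84, 86]
t=19: [34, 31, 31, 34]
t=20: [95, 99, 99, 95]
t=21: [7, 4, 4, 7]
t=22: [14, 18, 18, 14]
t=23: [51, 45, 45, 51]
t=24: [135, 135, 135, 135]
t=25: [117, 117, 117, 117]
t=26: [63, 63, 63, 63]
t=27: [99, 99, 99, 99]
t=28: [9, 9, 9, 9]
t=29: [27, 27, 27, 27]
t=30: [81, 81, 81, 81]
t=31: [45, 45, 45, 45]
t=32: [135, 135, 135, 135]

Answer: x_3(2089) = 117
Key observation: The state at step 24, [135, 135, 135, 135], reappears at step 32: the system is in a cycle of period 8 from step 24 on.  Therefore the state at step 2089 equals the state at step 24 + ((2089 - 24) mod 8) = 25, which is [117, 117, 117, 117].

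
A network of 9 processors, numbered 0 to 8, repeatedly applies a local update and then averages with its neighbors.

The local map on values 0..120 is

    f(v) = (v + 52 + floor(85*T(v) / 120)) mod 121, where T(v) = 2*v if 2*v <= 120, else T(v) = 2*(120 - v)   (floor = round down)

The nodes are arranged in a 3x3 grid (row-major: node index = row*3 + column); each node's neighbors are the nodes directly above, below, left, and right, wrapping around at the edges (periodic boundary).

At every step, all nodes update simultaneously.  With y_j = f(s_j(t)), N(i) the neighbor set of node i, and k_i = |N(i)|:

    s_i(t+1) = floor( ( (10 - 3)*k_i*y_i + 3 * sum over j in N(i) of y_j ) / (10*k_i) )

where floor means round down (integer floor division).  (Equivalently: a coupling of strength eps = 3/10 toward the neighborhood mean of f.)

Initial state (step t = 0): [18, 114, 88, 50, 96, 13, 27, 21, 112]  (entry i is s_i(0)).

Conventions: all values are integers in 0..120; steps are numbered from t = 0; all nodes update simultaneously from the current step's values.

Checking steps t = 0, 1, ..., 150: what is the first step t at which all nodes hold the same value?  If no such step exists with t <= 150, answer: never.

Answer: 5
Key observation: Synchronization is absorbing here: once all nodes are equal they stay equal, and step 5 is the first all-equal step.

Derivation:
t=0: [18, 114, 88, 50, 96, 13, 27, 21, 112]  (not all equal)
t=1: [87, 61, 66, 62, 64, 75, 104, 92, 65]  (not all equal)
t=2: [65, 72, 72, 72, 72, 70, 60, 64, 70]  (not all equal)
t=3: [72, 71, 71, 71, 71, 71, 74, 73, 71]  (not all equal)
t=4: [70, 70, 71, 70, 70, 71, 70, 70, 70]  (not all equal)
t=5: [71, 71, 71, 71, 71, 71, 71, 71, 71]  (all equal)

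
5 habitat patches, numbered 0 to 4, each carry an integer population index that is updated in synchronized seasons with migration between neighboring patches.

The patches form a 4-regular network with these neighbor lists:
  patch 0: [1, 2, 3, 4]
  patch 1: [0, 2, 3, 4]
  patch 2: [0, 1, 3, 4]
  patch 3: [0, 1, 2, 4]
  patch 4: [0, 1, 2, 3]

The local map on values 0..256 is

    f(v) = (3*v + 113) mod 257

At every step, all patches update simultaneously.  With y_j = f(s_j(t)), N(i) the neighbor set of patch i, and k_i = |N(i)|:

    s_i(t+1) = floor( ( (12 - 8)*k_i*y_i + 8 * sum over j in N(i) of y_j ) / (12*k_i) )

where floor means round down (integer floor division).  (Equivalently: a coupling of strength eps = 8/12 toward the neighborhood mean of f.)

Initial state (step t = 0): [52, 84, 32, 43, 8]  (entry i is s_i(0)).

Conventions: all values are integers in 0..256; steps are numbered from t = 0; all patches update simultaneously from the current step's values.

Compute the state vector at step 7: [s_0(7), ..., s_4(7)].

Simulating step by step:
t=0: [52, 84, 32, 43, 8]
t=1: [120, 136, 152, 158, 140]
t=2: [97, 62, 70, 73, 64]
t=3: [87, 70, 74, 75, 71]
t=4: [88, 79, 81, 82, 80]
t=5: [105, 100, 101, 102, 101]
t=6: [163, 160, 161, 161, 161]
t=7: [83, 82, 82, 82, 82]

Answer: [83, 82, 82, 82, 82]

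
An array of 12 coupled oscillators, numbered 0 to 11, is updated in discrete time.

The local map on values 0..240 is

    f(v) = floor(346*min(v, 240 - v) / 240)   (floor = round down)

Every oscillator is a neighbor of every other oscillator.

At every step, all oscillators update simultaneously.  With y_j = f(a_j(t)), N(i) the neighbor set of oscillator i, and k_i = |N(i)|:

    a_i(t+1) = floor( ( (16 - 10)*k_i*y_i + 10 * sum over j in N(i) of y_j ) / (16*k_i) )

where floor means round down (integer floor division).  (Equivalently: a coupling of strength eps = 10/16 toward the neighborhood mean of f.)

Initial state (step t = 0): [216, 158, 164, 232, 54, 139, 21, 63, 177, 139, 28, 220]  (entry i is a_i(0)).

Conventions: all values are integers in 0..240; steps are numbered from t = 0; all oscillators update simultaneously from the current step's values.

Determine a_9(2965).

Answer: a_9(2965) = 142
Key observation: The state at step 19, [142, 142, 142, 142, 142, 142, 142, 142, 142, 142, 142, 142], reappears at step 21: the system is in a cycle of period 2 from step 19 on.  Therefore the state at step 2965 equals the state at step 19 + ((2965 - 19) mod 2) = 19, which is [142, 142, 142, 142, 142, 142, 142, 142, 142, 142, 142, 142].

Derivation:
t=0: [216, 158, 164, 232, 54, 139, 21, 63, 177, 139, 28, 220]
t=1: [62, 89, 86, 55, 76, 98, 61, 80, 80, 98, 64, 61]
t=2: [102, 114, 113, 99, 108, 119, 101, 110, 110, 119, 103, 101]
t=3: [152, 158, 157, 151, 155, 160, 152, 156, 156, 160, 153, 152]
t=4: [123, 120, 120, 123, 121, 119, 123, 121, 121, 119, 122, 123]
t=5: [169, 171, 171, 169, 170, 170, 169, 170, 170, 170, 170, 169]
t=6: [100, 100, 100, 100, 100, 100, 100, 100, 100, 100, 100, 100]
t=7: [144, 144, 144, 144, 144, 144, 144, 144, 144, 144, 144, 144]
t=8: [138, 138, 138, 138, 138, 138, 138, 138, 138, 138, 138, 138]
t=9: [147, 147, 147, 147, 147, 147, 147, 147, 147, 147, 147, 147]
t=10: [134, 134, 134, 134, 134, 134, 134, 134, 134, 134, 134, 134]
t=11: [152, 152, 152, 152, 152, 152, 152, 152, 152, 152, 152, 152]
t=12: [126, 126, 126, 126, 126, 126, 126, 126, 126, 126, 126, 126]
t=13: [164, 164, 164, 164, 164, 164, 164, 164, 164, 164, 164, 164]
t=14: [109, 109, 109, 109, 109, 109, 109, 109, 109, 109, 109, 109]
t=15: [157, 157, 157, 157, 157, 157, 157, 157, 157, 157, 157, 157]
t=16: [119, 119, 119, 119, 119, 119, 119, 119, 119, 119, 119, 119]
t=17: [171, 171, 171, 171, 171, 171, 171, 171, 171, 171, 171, 171]
t=18: [99, 99, 99, 99, 99, 99, 99, 99, 99, 99, 99, 99]
t=19: [142, 142, 142, 142, 142, 142, 142, 142, 142, 142, 142, 142]
t=20: [141, 141, 141, 141, 141, 141, 141, 141, 141, 141, 141, 141]
t=21: [142, 142, 142, 142, 142, 142, 142, 142, 142, 142, 142, 142]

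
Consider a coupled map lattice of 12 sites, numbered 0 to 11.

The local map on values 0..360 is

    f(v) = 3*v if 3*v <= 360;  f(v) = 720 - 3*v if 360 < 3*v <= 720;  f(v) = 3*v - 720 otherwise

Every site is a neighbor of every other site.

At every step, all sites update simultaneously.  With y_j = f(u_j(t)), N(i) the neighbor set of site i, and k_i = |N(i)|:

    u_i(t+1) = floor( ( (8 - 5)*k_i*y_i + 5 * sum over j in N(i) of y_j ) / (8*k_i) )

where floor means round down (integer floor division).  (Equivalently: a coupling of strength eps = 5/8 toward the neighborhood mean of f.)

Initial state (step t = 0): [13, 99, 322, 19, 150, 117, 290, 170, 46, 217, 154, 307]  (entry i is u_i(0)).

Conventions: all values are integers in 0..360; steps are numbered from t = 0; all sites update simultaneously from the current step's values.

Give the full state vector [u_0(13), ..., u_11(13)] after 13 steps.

Simulating step by step:
t=0: [13, 99, 322, 19, 150, 117, 290, 170, 46, 217, 154, 307]
t=1: [142, 224, 208, 148, 215, 241, 177, 196, 173, 151, 211, 193]
t=2: [196, 118, 133, 190, 126, 103, 162, 144, 166, 187, 130, 147]
t=3: [219, 289, 279, 225, 286, 275, 251, 268, 247, 227, 282, 266]
t=4: [76, 103, 93, 70, 100, 90, 67, 83, 63, 69, 96, 81]
t=5: [241, 267, 257, 235, 264, 254, 232, 248, 229, 234, 260, 246]
t=6: [26, 50, 41, 29, 47, 38, 32, 32, 35, 30, 44, 30]
t=7: [98, 121, 113, 101, 118, 110, 104, 104, 107, 102, 115, 102]
t=8: [313, 333, 328, 316, 333, 325, 319, 319, 322, 317, 330, 317]
t=9: [238, 257, 253, 241, 257, 250, 244, 244, 247, 242, 255, 242]
t=10: [17, 32, 28, 16, 32, 25, 19, 19, 22, 17, 30, 17]
t=11: [62, 77, 73, 61, 77, 70, 64, 64, 67, 62, 75, 62]
t=12: [197, 212, 208, 196, 212, 205, 199, 199, 202, 197, 210, 197]
t=13: [117, 102, 106, 118, 102, 109, 115, 115, 112, 117, 104, 117]

Answer: [117, 102, 106, 118, 102, 109, 115, 115, 112, 117, 104, 117]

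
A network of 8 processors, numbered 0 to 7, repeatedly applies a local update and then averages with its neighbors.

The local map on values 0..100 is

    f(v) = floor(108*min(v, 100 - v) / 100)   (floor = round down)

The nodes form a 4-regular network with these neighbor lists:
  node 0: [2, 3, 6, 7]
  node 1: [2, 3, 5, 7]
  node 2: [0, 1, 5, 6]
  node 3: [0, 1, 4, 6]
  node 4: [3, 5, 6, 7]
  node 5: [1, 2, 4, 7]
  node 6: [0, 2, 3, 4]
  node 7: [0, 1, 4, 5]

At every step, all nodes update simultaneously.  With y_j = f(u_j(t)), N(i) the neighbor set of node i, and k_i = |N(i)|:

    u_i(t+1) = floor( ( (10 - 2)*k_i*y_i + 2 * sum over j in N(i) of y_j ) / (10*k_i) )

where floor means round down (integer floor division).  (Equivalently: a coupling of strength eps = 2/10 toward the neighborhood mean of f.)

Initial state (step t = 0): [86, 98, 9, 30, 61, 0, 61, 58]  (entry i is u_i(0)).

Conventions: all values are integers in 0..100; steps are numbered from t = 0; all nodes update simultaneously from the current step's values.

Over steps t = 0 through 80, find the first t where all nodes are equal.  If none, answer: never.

Answer: never
Key observation: The state at step 19 reappears at step 21 — the system is in a cycle of period 2 from step 19 on.  No step 0..21 is synchronized, and the cycle repeats forever, so no step up to 80 (or ever) has all nodes equal.

Derivation:
t=0: [86, 98, 9, 30, 61, 0, 61, 58]  (not all equal)
t=1: [18, 5, 10, 30, 39, 4, 38, 38]  (not all equal)
t=2: [21, 8, 11, 30, 39, 8, 37, 36]  (not all equal)
t=3: [23, 10, 12, 31, 39, 11, 36, 34]  (not all equal)
t=4: [25, 12, 13, 32, 39, 13, 35, 33]  (not all equal)
t=5: [27, 14, 15, 33, 39, 16, 35, 32]  (not all equal)
t=6: [29, 17, 17, 34, 39, 18, 35, 32]  (not all equal)
t=7: [31, 19, 19, 35, 39, 20, 35, 32]  (not all equal)
t=8: [32, 21, 21, 36, 40, 22, 36, 33]  (not all equal)
t=9: [33, 23, 23, 37, 41, 24, 37, 34]  (not all equal)
t=10: [34, 25, 25, 38, 42, 26, 38, 35]  (not all equal)
t=11: [36, 28, 28, 40, 43, 29, 40, 36]  (not all equal)
t=12: [38, 31, 31, 42, 44, 32, 42, 37]  (not all equal)
t=13: [40, 33, 34, 44, 45, 34, 44, 38]  (not all equal)
t=14: [42, 36, 36, 46, 46, 36, 46, 40]  (not all equal)
t=15: [44, 38, 38, 48, 48, 38, 48, 42]  (not all equal)
t=16: [47, 41, 41, 50, 50, 41, 50, 45]  (not all equal)
t=17: [50, 44, 44, 53, 53, 44, 53, 48]  (not all equal)
t=18: [53, 47, 47, 50, 49, 47, 50, 50]  (not all equal)
t=19: [50, 50, 50, 53, 52, 50, 53, 53]  (not all equal)
t=20: [53, 53, 53, 50, 51, 53, 50, 50]  (not all equal)
t=21: [50, 50, 50, 53, 52, 50, 53, 53]  (not all equal)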